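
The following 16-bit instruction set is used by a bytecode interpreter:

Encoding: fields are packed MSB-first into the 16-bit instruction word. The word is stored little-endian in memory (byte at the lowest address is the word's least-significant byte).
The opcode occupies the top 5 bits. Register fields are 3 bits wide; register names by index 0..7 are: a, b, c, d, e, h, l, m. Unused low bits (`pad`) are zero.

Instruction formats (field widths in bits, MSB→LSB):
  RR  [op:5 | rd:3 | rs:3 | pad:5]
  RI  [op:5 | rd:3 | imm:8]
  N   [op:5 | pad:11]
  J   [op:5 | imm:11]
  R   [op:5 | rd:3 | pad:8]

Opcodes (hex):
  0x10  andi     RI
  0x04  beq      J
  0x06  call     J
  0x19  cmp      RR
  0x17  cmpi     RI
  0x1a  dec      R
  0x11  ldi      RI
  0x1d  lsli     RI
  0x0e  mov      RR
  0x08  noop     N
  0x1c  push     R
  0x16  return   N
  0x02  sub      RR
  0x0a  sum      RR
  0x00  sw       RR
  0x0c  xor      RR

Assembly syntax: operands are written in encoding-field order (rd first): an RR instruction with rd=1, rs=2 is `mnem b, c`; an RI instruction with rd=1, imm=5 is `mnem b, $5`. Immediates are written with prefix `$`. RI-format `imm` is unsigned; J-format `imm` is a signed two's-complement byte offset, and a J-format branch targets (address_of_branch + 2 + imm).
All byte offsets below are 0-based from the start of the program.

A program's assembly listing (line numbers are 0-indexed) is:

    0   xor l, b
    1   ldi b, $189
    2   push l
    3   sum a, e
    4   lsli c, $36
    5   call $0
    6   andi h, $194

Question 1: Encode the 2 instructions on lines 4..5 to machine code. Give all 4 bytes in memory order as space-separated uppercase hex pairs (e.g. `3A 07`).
24 EA 00 30

4. lsli fields op=0x1d:5|rd=2:3|imm=36:8 → word ea24h → 24 ea
5. call fields op=0x6:5|imm=0:11 → word 3000h → 00 30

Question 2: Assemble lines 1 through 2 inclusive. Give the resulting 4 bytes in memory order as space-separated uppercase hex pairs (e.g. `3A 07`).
1. ldi fields op=0x11:5|rd=1:3|imm=189:8 → word 89bdh → bd 89
2. push fields op=0x1c:5|rd=6:3|pad=0:8 → word e600h → 00 e6

BD 89 00 E6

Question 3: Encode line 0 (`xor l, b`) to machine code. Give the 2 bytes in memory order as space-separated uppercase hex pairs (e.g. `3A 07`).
20 66

0. xor fields op=0xc:5|rd=6:3|rs=1:3|pad=0:5 → word 6620h → 20 66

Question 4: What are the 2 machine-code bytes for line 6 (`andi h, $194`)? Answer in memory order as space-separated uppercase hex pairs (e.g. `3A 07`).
L6: andi op=0x10:5|rd=5:3|imm=194:8 ⇒ 0x85c2 ⇒ little c2 85

C2 85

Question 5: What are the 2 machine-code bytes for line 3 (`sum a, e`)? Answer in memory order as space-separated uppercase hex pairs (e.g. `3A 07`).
3. sum fields op=0xa:5|rd=0:3|rs=4:3|pad=0:5 → word 5080h → 80 50

80 50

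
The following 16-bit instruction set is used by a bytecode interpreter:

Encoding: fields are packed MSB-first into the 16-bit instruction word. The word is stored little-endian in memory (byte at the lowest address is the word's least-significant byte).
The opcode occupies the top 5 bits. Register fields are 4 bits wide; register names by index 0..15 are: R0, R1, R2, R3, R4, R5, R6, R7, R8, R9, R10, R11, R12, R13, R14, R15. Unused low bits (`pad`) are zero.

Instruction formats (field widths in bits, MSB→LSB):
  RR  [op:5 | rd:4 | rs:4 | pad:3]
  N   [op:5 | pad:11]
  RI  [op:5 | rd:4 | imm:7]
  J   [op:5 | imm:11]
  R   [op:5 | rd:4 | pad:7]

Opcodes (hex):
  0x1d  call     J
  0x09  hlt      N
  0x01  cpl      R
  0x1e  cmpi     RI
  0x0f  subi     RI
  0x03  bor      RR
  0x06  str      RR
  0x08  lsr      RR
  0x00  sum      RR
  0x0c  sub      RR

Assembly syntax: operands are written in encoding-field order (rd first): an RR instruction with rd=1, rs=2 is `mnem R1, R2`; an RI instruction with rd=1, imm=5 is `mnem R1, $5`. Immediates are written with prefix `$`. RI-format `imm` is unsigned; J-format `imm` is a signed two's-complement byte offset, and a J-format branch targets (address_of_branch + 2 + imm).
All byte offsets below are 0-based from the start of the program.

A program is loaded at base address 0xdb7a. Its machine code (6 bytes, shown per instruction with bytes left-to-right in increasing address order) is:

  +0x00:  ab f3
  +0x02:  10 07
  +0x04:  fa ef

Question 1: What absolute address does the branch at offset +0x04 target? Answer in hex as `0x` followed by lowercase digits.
0xdb7a

+0x04: fa ef ⇒ word 0xeffa (little)
  top 5b → 0x1d → call [J]
  imm: (w>>0)&0x7ff=0x7fa (s11→-6) → $-6
  target = base 0xdb7a + off 0x04 + 2 + imm -6 = 0xdb7a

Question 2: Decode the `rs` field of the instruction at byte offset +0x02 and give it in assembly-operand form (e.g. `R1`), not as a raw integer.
+0x02: 10 07 ⇒ word 0x0710 (little)
  top 5b → 0x0 → sum [RR]
  rd@[10:7]=0xe ⇒ R14
  rs@[6:3]=0x2 ⇒ R2

R2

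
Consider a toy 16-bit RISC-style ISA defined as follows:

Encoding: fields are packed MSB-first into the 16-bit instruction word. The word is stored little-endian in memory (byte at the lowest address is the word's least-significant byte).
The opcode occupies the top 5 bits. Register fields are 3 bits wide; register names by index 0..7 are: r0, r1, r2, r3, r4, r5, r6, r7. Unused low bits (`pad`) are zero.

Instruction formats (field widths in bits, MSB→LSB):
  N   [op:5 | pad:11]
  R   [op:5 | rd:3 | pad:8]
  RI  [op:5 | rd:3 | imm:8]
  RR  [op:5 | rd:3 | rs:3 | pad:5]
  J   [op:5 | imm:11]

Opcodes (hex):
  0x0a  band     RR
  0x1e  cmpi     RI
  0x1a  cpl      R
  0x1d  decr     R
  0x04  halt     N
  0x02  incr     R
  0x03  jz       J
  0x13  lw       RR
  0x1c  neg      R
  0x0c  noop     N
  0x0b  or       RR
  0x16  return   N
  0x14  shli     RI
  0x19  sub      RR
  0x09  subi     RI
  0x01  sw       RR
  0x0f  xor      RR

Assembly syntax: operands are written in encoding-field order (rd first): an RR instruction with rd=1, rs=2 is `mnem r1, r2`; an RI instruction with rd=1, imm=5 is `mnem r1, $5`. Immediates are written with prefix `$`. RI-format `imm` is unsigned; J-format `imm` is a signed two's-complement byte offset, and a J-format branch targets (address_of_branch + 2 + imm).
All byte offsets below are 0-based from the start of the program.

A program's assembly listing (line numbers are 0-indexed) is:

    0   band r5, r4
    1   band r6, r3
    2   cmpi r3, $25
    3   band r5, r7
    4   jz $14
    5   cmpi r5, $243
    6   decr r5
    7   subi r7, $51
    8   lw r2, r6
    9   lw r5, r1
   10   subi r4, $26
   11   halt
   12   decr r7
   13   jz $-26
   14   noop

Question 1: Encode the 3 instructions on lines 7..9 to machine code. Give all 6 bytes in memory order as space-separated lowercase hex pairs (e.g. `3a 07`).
line 7 (subi): pack op=0x9:5|rd=7:3|imm=51:8 = 0x4f33; little→ 33 4f
line 8 (lw): pack op=0x13:5|rd=2:3|rs=6:3|pad=0:5 = 0x9ac0; little→ c0 9a
line 9 (lw): pack op=0x13:5|rd=5:3|rs=1:3|pad=0:5 = 0x9d20; little→ 20 9d

33 4f c0 9a 20 9d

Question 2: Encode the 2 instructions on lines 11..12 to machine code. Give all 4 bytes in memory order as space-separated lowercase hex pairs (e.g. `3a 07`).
L11: halt op=0x4:5|pad=0:11 ⇒ 0x2000 ⇒ little 00 20
L12: decr op=0x1d:5|rd=7:3|pad=0:8 ⇒ 0xef00 ⇒ little 00 ef

00 20 00 ef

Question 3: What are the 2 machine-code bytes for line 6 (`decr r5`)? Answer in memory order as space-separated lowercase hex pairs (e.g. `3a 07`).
00 ed

L6: decr op=0x1d:5|rd=5:3|pad=0:8 ⇒ 0xed00 ⇒ little 00 ed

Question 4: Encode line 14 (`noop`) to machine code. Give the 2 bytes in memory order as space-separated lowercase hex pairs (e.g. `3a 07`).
00 60

14. noop fields op=0xc:5|pad=0:11 → word 6000h → 00 60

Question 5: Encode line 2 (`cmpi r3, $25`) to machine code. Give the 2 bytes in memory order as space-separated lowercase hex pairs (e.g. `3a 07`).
2. cmpi fields op=0x1e:5|rd=3:3|imm=25:8 → word f319h → 19 f3

19 f3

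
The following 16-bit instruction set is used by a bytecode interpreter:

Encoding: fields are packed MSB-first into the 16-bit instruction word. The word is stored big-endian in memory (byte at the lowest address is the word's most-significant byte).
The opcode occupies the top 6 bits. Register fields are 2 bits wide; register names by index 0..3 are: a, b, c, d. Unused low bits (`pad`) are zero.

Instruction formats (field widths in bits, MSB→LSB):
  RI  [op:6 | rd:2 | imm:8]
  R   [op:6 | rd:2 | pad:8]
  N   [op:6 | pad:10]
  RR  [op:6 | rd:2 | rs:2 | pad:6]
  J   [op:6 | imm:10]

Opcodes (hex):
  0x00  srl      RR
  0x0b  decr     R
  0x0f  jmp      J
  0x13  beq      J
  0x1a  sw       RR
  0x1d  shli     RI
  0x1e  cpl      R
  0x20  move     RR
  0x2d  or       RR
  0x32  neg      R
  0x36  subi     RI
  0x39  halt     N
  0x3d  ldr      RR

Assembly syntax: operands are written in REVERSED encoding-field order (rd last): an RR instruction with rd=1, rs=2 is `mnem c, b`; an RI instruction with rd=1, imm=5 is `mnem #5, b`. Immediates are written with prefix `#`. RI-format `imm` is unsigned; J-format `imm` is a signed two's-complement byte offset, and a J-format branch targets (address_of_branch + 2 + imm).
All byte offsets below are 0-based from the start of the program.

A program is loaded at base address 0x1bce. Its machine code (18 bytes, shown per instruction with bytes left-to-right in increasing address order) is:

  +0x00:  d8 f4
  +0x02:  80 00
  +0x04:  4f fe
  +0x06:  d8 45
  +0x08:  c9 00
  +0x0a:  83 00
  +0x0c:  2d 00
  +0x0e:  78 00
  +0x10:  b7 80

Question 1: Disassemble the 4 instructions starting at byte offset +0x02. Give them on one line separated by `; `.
move a, a; beq #-2; subi #69, a; neg b

[02] 80 00 → 0x8000
  op=0x8000>>10=0x20 ⇒ move (RR)
  rd@[9:8]=0x0 ⇒ a
  rs@[7:6]=0x0 ⇒ a
[04] 4f fe → 0x4ffe
  op=0x4ffe>>10=0x13 ⇒ beq (J)
  imm@[9:0]=0x3fe (s10→-2) ⇒ #-2
[06] d8 45 → 0xd845
  op=0xd845>>10=0x36 ⇒ subi (RI)
  rd@[9:8]=0x0 ⇒ a
  imm@[7:0]=0x45 ⇒ #69
[08] c9 00 → 0xc900
  op=0xc900>>10=0x32 ⇒ neg (R)
  rd@[9:8]=0x1 ⇒ b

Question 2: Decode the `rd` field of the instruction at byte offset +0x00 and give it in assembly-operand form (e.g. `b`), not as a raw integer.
a

@+00  big-endian(d8 f4) = 0xd8f4
  top 6b → 0x36 → subi [RI]
  [9:8] rd=0 = a
  [7:0] imm=244 = #244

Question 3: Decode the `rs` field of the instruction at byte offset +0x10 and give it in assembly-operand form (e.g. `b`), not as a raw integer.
@+10  big-endian(b7 80) = 0xb780
  op=0xb780>>10=0x2d ⇒ or (RR)
  [9:8] rd=3 = d
  [7:6] rs=2 = c

c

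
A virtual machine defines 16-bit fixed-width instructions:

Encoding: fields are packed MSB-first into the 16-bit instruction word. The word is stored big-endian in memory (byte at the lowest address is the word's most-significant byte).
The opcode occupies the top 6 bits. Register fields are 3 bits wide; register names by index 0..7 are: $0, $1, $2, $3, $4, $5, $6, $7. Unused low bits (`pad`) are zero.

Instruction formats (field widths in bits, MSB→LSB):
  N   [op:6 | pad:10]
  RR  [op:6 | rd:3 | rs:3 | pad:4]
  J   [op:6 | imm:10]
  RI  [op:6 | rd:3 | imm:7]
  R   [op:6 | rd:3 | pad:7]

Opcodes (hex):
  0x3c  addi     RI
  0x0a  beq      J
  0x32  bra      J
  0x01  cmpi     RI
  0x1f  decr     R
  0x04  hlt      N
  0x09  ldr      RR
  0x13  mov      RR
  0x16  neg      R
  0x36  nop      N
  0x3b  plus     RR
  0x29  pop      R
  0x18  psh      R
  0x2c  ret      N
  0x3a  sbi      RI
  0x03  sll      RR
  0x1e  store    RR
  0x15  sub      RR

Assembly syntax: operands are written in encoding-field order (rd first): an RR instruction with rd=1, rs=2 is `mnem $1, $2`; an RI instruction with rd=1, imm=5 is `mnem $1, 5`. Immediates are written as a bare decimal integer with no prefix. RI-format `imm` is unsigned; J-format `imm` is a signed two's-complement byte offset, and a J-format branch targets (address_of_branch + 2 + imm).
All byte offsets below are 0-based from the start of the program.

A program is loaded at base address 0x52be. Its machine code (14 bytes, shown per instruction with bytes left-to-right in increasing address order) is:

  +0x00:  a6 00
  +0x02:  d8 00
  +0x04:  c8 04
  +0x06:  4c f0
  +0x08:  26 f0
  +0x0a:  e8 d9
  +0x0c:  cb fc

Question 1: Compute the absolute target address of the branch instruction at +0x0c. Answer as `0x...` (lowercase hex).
[0c] cb fc → 0xcbfc
  top 6b → 0x32 → bra [J]
  imm: (w>>0)&0x3ff=0x3fc (s10→-4) → -4
  target = base 0x52be + off 0x0c + 2 + imm -4 = 0x52c8

0x52c8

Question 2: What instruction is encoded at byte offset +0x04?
bra 4

[04] c8 04 → 0xc804
  opcode bits[15:10]=0x32: bra/J
  imm: (w>>0)&0x3ff=0x4 → 4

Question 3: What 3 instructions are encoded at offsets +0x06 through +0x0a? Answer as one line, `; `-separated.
mov $1, $7; ldr $5, $7; sbi $1, 89

[06] 4c f0 → 0x4cf0
  top 6b → 0x13 → mov [RR]
  rd: (w>>7)&0x7=0x1 → $1
  rs: (w>>4)&0x7=0x7 → $7
[08] 26 f0 → 0x26f0
  top 6b → 0x9 → ldr [RR]
  rd: (w>>7)&0x7=0x5 → $5
  rs: (w>>4)&0x7=0x7 → $7
[0a] e8 d9 → 0xe8d9
  top 6b → 0x3a → sbi [RI]
  rd: (w>>7)&0x7=0x1 → $1
  imm: (w>>0)&0x7f=0x59 → 89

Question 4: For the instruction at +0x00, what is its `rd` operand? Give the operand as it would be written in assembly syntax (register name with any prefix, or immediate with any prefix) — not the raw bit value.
[00] a6 00 → 0xa600
  top 6b → 0x29 → pop [R]
  rd@[9:7]=0x4 ⇒ $4

$4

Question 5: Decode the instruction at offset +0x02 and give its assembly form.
nop

@+02  big-endian(d8 00) = 0xd800
  op=0xd800>>10=0x36 ⇒ nop (N)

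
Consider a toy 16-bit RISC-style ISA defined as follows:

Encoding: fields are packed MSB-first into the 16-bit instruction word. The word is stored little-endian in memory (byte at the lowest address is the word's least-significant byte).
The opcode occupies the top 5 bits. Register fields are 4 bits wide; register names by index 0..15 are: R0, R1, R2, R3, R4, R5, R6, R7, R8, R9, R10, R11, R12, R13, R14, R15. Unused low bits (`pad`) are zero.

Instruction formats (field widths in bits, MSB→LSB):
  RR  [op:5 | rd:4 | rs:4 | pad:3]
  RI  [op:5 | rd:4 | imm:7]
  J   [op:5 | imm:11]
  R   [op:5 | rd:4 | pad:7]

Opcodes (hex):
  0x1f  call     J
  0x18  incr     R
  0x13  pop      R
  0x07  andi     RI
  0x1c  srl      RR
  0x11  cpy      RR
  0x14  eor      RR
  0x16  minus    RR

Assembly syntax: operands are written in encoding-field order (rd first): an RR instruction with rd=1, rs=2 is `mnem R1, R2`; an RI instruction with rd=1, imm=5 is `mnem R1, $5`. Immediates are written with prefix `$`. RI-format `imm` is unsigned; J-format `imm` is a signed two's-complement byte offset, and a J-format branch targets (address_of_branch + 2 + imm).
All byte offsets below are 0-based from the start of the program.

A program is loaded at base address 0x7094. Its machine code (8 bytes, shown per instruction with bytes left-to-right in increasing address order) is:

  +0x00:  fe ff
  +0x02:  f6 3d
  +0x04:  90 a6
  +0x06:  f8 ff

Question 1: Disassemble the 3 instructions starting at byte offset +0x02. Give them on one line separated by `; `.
andi R11, $118; eor R13, R2; call $-8

[02] f6 3d → 0x3df6
  op=0x3df6>>11=0x7 ⇒ andi (RI)
  [10:7] rd=11 = R11
  [6:0] imm=118 = $118
[04] 90 a6 → 0xa690
  op=0xa690>>11=0x14 ⇒ eor (RR)
  [10:7] rd=13 = R13
  [6:3] rs=2 = R2
[06] f8 ff → 0xfff8
  op=0xfff8>>11=0x1f ⇒ call (J)
  [10:0] imm=2040 (s11→-8) = $-8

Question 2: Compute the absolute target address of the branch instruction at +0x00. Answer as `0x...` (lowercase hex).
0x7094

off 0x00: read fe ff as little → 0xfffe
  opcode bits[15:11]=0x1f: call/J
  [10:0] imm=2046 (s11→-2) = $-2
  target = base 0x7094 + off 0x00 + 2 + imm -2 = 0x7094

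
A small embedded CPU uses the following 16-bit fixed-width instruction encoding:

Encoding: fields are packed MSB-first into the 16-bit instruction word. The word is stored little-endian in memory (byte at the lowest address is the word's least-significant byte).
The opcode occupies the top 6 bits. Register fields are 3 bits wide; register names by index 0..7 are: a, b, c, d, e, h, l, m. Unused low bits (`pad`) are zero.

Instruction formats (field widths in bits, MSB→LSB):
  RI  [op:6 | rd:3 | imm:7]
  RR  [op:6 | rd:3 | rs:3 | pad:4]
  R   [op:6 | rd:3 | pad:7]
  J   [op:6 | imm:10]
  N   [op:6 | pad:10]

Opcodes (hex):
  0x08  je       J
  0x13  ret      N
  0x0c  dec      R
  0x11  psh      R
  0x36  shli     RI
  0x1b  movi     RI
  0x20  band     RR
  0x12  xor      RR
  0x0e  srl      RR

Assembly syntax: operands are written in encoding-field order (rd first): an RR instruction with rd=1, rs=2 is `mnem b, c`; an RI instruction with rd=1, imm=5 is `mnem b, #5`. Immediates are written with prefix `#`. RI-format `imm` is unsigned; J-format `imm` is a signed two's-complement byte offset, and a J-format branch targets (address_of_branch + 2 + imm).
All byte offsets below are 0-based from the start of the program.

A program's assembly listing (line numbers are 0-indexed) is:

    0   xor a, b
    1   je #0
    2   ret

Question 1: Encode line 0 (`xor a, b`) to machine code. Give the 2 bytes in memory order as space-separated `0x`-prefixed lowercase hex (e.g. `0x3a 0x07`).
line 0 (xor): pack op=0x12:6|rd=0:3|rs=1:3|pad=0:4 = 0x4810; little→ 10 48

0x10 0x48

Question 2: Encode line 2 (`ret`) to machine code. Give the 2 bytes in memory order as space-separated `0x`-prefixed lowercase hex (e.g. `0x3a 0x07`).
0x00 0x4c

2. ret fields op=0x13:6|pad=0:10 → word 4c00h → 00 4c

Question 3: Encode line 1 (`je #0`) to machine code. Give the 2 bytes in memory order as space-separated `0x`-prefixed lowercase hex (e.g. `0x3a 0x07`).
0x00 0x20

1. je fields op=0x8:6|imm=0:10 → word 2000h → 00 20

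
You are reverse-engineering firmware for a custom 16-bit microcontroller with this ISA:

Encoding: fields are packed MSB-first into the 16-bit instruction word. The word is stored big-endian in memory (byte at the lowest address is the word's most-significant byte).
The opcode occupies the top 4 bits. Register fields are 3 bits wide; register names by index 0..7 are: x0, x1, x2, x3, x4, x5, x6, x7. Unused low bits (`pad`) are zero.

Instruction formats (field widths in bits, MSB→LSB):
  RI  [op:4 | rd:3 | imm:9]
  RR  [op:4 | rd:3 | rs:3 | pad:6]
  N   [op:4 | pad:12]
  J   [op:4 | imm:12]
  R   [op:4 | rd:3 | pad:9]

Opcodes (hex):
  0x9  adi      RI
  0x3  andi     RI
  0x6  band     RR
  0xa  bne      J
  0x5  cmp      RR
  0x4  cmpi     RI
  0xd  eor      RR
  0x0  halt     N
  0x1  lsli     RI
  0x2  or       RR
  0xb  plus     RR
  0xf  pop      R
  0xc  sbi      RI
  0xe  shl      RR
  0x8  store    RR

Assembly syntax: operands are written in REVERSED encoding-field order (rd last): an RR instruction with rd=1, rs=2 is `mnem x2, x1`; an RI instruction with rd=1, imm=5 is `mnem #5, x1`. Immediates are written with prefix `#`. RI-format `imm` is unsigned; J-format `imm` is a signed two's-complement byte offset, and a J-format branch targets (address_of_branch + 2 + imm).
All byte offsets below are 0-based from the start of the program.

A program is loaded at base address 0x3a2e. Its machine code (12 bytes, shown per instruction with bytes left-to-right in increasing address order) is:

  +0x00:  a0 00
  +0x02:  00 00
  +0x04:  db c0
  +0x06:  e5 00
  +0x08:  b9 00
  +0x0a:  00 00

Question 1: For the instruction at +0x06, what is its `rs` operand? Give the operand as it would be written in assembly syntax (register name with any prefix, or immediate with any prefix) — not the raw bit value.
off 0x06: read e5 00 as big → 0xe500
  op=0xe500>>12=0xe ⇒ shl (RR)
  rd: (w>>9)&0x7=0x2 → x2
  rs: (w>>6)&0x7=0x4 → x4

x4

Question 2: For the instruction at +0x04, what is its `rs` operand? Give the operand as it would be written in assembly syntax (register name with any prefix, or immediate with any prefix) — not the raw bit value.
@+04  big-endian(db c0) = 0xdbc0
  opcode bits[15:12]=0xd: eor/RR
  [11:9] rd=5 = x5
  [8:6] rs=7 = x7

x7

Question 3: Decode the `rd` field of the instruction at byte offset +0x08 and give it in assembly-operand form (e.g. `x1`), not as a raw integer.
@+08  big-endian(b9 00) = 0xb900
  op=0xb900>>12=0xb ⇒ plus (RR)
  rd@[11:9]=0x4 ⇒ x4
  rs@[8:6]=0x4 ⇒ x4

x4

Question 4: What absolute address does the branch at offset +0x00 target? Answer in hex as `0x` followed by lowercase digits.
[00] a0 00 → 0xa000
  op=0xa000>>12=0xa ⇒ bne (J)
  imm: (w>>0)&0xfff=0x0 → #0
  target = base 0x3a2e + off 0x00 + 2 + imm 0 = 0x3a30

0x3a30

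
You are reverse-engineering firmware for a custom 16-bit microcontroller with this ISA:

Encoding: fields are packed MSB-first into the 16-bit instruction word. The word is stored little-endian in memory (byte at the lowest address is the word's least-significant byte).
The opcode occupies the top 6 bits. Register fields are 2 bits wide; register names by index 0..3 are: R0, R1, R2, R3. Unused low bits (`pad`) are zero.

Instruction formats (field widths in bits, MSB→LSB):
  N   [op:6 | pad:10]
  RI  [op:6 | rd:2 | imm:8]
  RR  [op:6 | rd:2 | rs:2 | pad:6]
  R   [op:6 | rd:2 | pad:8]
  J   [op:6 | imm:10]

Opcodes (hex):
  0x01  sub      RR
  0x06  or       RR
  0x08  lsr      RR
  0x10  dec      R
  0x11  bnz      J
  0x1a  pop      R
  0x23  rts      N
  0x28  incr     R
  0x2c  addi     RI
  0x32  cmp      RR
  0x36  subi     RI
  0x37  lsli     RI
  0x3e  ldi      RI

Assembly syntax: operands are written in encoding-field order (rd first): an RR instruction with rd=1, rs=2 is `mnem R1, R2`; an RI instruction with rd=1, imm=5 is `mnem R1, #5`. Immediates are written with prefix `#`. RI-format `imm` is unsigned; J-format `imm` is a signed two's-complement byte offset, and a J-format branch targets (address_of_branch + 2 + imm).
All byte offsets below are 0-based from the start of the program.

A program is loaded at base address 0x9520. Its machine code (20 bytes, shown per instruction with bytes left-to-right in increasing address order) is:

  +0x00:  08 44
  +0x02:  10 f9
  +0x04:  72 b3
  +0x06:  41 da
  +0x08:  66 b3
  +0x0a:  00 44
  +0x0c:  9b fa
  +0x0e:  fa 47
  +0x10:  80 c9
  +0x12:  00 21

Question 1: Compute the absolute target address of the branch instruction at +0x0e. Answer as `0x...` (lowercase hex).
0x952a

+0x0e: fa 47 ⇒ word 0x47fa (little)
  opcode bits[15:10]=0x11: bnz/J
  [9:0] imm=1018 (s10→-6) = #-6
  target = base 0x9520 + off 0x0e + 2 + imm -6 = 0x952a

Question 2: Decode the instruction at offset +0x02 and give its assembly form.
ldi R1, #16

@+02  little-endian(10 f9) = 0xf910
  op=0xf910>>10=0x3e ⇒ ldi (RI)
  rd@[9:8]=0x1 ⇒ R1
  imm@[7:0]=0x10 ⇒ #16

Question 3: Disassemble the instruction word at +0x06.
subi R2, #65

off 0x06: read 41 da as little → 0xda41
  opcode bits[15:10]=0x36: subi/RI
  [9:8] rd=2 = R2
  [7:0] imm=65 = #65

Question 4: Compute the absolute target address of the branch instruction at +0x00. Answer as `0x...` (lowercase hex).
off 0x00: read 08 44 as little → 0x4408
  op=0x4408>>10=0x11 ⇒ bnz (J)
  imm: (w>>0)&0x3ff=0x8 → #8
  target = base 0x9520 + off 0x00 + 2 + imm 8 = 0x952a

0x952a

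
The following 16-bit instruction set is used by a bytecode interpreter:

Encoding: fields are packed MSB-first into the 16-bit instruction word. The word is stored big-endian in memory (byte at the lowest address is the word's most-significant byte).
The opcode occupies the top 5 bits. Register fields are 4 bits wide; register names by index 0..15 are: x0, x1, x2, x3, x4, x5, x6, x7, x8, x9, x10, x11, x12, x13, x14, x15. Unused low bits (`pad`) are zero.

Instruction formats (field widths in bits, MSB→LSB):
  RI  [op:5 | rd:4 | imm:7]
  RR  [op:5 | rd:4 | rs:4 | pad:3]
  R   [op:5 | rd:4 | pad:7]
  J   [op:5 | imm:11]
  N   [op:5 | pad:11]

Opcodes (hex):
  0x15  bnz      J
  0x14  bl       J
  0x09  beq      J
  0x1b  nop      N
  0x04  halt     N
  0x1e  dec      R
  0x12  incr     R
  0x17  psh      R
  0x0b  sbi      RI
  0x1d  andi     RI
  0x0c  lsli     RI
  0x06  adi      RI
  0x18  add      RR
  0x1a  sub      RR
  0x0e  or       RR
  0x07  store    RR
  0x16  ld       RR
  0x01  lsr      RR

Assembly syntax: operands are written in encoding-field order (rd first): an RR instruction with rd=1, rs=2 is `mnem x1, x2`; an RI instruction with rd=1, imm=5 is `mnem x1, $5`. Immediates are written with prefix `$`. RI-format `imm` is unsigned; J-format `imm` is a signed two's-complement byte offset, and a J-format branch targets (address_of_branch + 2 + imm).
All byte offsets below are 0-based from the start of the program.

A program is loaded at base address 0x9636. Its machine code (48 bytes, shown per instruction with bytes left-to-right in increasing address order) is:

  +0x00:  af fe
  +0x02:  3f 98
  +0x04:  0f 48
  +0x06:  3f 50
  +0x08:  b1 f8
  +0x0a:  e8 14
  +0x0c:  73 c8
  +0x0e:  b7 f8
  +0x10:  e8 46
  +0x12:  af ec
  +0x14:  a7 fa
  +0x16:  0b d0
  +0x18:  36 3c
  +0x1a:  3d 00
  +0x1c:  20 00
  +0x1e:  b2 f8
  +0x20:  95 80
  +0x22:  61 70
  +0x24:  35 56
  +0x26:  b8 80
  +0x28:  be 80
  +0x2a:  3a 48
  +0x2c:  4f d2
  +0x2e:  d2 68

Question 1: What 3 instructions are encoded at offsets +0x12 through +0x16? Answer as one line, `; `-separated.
bnz $-20; bl $-6; lsr x7, x10

+0x12: af ec ⇒ word 0xafec (big)
  top 5b → 0x15 → bnz [J]
  [10:0] imm=2028 (s11→-20) = $-20
+0x14: a7 fa ⇒ word 0xa7fa (big)
  top 5b → 0x14 → bl [J]
  [10:0] imm=2042 (s11→-6) = $-6
+0x16: 0b d0 ⇒ word 0x0bd0 (big)
  top 5b → 0x1 → lsr [RR]
  [10:7] rd=7 = x7
  [6:3] rs=10 = x10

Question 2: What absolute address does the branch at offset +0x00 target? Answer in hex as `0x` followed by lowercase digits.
0x9636

off 0x00: read af fe as big → 0xaffe
  top 5b → 0x15 → bnz [J]
  imm: (w>>0)&0x7ff=0x7fe (s11→-2) → $-2
  target = base 0x9636 + off 0x00 + 2 + imm -2 = 0x9636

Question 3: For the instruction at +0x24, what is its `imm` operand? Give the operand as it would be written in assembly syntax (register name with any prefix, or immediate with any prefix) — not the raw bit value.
[24] 35 56 → 0x3556
  opcode bits[15:11]=0x6: adi/RI
  rd@[10:7]=0xa ⇒ x10
  imm@[6:0]=0x56 ⇒ $86

$86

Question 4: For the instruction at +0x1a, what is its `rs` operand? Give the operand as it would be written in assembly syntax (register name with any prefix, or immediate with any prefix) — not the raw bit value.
x0

[1a] 3d 00 → 0x3d00
  top 5b → 0x7 → store [RR]
  [10:7] rd=10 = x10
  [6:3] rs=0 = x0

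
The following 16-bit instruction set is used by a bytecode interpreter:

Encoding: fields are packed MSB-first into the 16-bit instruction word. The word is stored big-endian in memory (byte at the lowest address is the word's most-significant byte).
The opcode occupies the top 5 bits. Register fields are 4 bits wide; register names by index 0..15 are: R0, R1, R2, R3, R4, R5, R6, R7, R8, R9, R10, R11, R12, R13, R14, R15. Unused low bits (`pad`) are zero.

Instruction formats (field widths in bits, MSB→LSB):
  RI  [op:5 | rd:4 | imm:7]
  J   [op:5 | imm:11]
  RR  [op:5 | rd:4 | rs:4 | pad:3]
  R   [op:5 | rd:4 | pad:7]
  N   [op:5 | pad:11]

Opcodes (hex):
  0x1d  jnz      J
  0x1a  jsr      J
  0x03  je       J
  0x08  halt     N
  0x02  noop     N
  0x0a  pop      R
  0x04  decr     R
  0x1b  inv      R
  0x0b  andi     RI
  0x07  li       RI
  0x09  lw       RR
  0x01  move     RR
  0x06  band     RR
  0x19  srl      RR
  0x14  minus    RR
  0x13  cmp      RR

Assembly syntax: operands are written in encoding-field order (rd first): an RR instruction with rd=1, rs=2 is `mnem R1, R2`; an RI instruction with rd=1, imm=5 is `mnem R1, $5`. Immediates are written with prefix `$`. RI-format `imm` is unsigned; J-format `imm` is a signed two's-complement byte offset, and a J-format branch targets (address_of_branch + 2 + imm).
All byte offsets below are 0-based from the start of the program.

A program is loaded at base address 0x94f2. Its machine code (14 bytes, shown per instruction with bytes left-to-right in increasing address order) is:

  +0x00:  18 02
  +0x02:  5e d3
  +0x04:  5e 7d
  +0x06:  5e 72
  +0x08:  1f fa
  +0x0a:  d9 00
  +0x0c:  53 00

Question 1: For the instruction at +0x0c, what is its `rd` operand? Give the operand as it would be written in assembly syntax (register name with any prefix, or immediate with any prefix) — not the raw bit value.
@+0c  big-endian(53 00) = 0x5300
  top 5b → 0xa → pop [R]
  rd@[10:7]=0x6 ⇒ R6

R6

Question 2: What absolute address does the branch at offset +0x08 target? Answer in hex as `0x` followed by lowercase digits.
0x94f6

off 0x08: read 1f fa as big → 0x1ffa
  op=0x1ffa>>11=0x3 ⇒ je (J)
  imm: (w>>0)&0x7ff=0x7fa (s11→-6) → $-6
  target = base 0x94f2 + off 0x08 + 2 + imm -6 = 0x94f6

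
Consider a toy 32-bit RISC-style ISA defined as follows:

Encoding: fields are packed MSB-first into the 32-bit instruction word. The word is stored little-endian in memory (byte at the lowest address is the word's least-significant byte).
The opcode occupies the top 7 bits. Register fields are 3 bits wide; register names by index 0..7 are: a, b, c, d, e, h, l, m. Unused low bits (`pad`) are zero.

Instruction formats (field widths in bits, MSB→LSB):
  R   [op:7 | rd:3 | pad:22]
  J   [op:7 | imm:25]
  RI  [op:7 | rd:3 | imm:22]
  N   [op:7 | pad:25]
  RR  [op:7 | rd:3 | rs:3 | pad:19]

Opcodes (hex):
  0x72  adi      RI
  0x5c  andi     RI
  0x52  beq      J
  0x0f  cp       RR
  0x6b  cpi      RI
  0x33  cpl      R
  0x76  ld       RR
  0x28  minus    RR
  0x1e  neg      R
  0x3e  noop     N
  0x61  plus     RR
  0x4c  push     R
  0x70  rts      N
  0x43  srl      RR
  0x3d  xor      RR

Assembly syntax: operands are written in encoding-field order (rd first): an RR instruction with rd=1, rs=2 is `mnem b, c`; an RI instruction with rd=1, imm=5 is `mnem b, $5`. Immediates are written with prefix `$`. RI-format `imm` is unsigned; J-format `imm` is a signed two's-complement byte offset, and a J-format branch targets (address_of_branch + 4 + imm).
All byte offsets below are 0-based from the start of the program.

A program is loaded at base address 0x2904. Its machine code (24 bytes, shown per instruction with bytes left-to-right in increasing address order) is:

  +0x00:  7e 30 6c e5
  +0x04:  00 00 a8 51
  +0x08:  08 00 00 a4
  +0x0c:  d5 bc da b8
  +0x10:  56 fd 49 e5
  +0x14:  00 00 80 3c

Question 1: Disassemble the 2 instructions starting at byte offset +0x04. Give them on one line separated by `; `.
minus l, h; beq $8

off 0x04: read 00 00 a8 51 as little → 0x51a80000
  top 7b → 0x28 → minus [RR]
  rd@[24:22]=0x6 ⇒ l
  rs@[21:19]=0x5 ⇒ h
off 0x08: read 08 00 00 a4 as little → 0xa4000008
  top 7b → 0x52 → beq [J]
  imm@[24:0]=0x8 ⇒ $8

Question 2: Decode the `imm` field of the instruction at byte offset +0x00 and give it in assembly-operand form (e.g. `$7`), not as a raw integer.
$2895998

off 0x00: read 7e 30 6c e5 as little → 0xe56c307e
  opcode bits[31:25]=0x72: adi/RI
  [24:22] rd=5 = h
  [21:0] imm=2895998 = $2895998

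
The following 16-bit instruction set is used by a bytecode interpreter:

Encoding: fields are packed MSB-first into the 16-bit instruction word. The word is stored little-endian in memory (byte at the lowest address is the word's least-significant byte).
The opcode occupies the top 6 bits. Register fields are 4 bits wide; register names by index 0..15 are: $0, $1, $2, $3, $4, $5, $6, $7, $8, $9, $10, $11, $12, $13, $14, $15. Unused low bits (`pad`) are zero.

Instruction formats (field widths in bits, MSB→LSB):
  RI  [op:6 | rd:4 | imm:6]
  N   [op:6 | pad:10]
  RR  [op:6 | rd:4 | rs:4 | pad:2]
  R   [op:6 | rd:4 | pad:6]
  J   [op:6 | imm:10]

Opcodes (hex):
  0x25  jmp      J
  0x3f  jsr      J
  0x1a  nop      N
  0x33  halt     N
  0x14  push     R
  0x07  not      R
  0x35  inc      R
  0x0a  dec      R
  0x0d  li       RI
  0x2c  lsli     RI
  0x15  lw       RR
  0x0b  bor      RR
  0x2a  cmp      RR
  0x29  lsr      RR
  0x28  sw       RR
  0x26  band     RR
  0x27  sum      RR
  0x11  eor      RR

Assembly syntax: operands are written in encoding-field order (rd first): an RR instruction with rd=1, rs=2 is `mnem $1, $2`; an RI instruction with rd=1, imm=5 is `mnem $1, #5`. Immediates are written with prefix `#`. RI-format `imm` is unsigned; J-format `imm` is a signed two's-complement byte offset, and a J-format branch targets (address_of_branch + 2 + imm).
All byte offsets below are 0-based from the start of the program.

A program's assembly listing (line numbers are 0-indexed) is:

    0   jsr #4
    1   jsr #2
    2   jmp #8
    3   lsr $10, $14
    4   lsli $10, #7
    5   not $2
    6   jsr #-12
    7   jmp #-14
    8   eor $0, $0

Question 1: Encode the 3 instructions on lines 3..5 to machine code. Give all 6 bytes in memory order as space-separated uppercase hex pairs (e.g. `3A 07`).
B8 A6 87 B2 80 1C

line 3 (lsr): pack op=0x29:6|rd=10:4|rs=14:4|pad=0:2 = 0xa6b8; little→ b8 a6
line 4 (lsli): pack op=0x2c:6|rd=10:4|imm=7:6 = 0xb287; little→ 87 b2
line 5 (not): pack op=0x7:6|rd=2:4|pad=0:6 = 0x1c80; little→ 80 1c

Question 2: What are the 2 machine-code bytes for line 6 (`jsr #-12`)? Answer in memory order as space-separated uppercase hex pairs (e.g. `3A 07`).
L6: jsr op=0x3f:6|imm=-12:10 ⇒ 0xfff4 ⇒ little f4 ff

F4 FF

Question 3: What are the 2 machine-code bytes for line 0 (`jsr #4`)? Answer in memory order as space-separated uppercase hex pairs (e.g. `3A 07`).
0. jsr fields op=0x3f:6|imm=4:10 → word fc04h → 04 fc

04 FC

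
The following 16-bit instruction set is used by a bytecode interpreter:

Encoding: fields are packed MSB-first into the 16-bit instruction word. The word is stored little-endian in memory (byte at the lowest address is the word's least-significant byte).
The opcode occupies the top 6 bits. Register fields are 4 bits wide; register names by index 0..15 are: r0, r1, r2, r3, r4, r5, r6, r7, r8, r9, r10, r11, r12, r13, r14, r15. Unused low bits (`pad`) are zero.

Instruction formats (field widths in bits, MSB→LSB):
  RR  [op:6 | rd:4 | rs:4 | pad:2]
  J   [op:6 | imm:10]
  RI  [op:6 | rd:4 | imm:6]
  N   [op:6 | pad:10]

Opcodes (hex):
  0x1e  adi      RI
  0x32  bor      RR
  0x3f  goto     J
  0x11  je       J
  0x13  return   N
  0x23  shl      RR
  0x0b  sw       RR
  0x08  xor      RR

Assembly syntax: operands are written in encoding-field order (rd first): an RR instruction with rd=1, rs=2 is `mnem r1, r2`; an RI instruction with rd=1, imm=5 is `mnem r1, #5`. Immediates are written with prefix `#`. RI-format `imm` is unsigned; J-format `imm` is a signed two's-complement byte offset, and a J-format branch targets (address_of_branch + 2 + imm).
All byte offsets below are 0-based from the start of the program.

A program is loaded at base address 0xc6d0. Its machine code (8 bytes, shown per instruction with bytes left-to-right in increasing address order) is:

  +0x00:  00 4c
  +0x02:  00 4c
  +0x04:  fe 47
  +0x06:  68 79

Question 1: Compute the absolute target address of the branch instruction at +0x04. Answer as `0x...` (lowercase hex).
+0x04: fe 47 ⇒ word 0x47fe (little)
  op=0x47fe>>10=0x11 ⇒ je (J)
  [9:0] imm=1022 (s10→-2) = #-2
  target = base 0xc6d0 + off 0x04 + 2 + imm -2 = 0xc6d4

0xc6d4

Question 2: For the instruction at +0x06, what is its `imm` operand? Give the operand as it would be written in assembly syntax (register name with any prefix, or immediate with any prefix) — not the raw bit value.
#40

off 0x06: read 68 79 as little → 0x7968
  opcode bits[15:10]=0x1e: adi/RI
  [9:6] rd=5 = r5
  [5:0] imm=40 = #40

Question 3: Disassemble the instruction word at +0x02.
[02] 00 4c → 0x4c00
  top 6b → 0x13 → return [N]

return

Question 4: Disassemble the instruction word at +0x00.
+0x00: 00 4c ⇒ word 0x4c00 (little)
  top 6b → 0x13 → return [N]

return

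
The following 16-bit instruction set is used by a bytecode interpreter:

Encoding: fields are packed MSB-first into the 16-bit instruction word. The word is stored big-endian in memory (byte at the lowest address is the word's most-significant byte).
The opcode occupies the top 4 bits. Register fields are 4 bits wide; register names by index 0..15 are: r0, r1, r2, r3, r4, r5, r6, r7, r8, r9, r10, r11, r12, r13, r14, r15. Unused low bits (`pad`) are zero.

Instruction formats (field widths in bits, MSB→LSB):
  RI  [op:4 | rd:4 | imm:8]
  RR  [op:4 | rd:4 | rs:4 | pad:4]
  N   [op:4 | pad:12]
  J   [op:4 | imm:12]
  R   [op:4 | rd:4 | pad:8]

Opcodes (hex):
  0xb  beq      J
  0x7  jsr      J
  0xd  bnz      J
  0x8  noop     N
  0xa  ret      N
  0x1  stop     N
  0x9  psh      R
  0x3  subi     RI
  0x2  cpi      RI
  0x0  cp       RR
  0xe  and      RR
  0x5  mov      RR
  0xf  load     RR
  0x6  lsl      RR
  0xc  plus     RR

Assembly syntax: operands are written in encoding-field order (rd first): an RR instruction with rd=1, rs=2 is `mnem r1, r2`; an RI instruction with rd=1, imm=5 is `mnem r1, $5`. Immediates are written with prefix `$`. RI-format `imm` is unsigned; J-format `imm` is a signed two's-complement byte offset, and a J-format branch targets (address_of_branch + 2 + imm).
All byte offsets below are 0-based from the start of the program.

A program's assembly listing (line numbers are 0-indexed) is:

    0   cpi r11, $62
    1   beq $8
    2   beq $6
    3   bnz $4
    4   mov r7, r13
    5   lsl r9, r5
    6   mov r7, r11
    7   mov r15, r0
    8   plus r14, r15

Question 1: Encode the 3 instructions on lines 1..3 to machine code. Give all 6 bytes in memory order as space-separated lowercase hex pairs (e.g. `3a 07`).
line 1 (beq): pack op=0xb:4|imm=8:12 = 0xb008; big→ b0 08
line 2 (beq): pack op=0xb:4|imm=6:12 = 0xb006; big→ b0 06
line 3 (bnz): pack op=0xd:4|imm=4:12 = 0xd004; big→ d0 04

b0 08 b0 06 d0 04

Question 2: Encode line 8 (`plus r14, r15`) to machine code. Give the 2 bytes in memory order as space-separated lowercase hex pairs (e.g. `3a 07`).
L8: plus op=0xc:4|rd=14:4|rs=15:4|pad=0:4 ⇒ 0xcef0 ⇒ big ce f0

ce f0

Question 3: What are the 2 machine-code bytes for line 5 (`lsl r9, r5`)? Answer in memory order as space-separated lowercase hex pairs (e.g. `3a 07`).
line 5 (lsl): pack op=0x6:4|rd=9:4|rs=5:4|pad=0:4 = 0x6950; big→ 69 50

69 50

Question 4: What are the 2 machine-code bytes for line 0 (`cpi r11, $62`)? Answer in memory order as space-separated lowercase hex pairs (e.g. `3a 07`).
L0: cpi op=0x2:4|rd=11:4|imm=62:8 ⇒ 0x2b3e ⇒ big 2b 3e

2b 3e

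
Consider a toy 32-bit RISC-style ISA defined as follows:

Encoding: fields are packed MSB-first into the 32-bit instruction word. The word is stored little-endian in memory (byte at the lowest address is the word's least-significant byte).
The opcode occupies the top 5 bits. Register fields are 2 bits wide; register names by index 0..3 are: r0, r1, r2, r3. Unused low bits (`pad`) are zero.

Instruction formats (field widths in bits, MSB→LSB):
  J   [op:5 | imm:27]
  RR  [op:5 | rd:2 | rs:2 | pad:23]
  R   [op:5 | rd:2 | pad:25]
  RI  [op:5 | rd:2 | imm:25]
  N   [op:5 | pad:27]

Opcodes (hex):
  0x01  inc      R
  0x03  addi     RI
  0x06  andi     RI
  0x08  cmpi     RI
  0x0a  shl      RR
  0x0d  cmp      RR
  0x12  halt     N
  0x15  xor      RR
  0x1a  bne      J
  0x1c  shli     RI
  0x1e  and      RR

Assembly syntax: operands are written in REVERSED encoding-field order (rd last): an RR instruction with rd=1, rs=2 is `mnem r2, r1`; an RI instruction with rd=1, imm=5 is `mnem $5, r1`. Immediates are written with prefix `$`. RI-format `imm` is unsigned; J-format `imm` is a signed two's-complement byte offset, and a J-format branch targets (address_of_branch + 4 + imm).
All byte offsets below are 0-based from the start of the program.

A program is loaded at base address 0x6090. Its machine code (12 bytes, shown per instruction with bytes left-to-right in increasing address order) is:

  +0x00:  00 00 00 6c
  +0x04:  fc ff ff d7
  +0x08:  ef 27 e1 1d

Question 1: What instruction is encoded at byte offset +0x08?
off 0x08: read ef 27 e1 1d as little → 0x1de127ef
  op=0x1de127ef>>27=0x3 ⇒ addi (RI)
  rd@[26:25]=0x2 ⇒ r2
  imm@[24:0]=0x1e127ef ⇒ $31533039

addi $31533039, r2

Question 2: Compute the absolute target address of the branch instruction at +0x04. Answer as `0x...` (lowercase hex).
0x6094

@+04  little-endian(fc ff ff d7) = 0xd7fffffc
  opcode bits[31:27]=0x1a: bne/J
  imm: (w>>0)&0x7ffffff=0x7fffffc (s27→-4) → $-4
  target = base 0x6090 + off 0x04 + 4 + imm -4 = 0x6094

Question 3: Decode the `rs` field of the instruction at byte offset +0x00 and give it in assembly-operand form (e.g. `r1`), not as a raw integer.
[00] 00 00 00 6c → 0x6c000000
  op=0x6c000000>>27=0xd ⇒ cmp (RR)
  [26:25] rd=2 = r2
  [24:23] rs=0 = r0

r0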